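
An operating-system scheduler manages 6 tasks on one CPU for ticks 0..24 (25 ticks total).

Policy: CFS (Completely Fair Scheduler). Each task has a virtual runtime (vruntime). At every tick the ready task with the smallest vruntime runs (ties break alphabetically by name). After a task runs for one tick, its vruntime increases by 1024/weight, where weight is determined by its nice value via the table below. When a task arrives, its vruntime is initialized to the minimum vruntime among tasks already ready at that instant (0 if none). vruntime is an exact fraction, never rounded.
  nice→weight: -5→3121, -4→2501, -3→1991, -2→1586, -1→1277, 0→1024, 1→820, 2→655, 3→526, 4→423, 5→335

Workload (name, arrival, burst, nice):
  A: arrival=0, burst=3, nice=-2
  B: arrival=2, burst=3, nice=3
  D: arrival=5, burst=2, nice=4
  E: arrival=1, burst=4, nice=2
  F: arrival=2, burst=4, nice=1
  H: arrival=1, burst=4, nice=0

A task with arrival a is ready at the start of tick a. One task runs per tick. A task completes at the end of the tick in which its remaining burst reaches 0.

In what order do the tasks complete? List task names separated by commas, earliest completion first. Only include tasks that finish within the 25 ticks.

t=0: vr[A=0] → run A
t=1: vr[A=512/793 E=512/793 H=512/793] → run A
t=2: vr[A=1024/793 B=512/793 E=512/793 F=512/793 H=512/793] → run B
t=3: vr[A=1024/793 B=540672/208559 E=512/793 F=512/793 H=512/793] → run E
t=4: vr[A=1024/793 B=540672/208559 E=1147392/519415 F=512/793 H=512/793] → run F
t=5: vr[A=1024/793 B=540672/208559 D=512/793 E=1147392/519415 F=307968/162565 H=512/793] → run D
t=6: vr[A=1024/793 B=540672/208559 D=1028608/335439 E=1147392/519415 F=307968/162565 H=512/793] → run H
t=7: vr[A=1024/793 B=540672/208559 D=1028608/335439 E=1147392/519415 F=307968/162565 H=1305/793] → run A
t=8: vr[B=540672/208559 D=1028608/335439 E=1147392/519415 F=307968/162565 H=1305/793] → run H
t=9: vr[B=540672/208559 D=1028608/335439 E=1147392/519415 F=307968/162565 H=2098/793] → run F
t=10: vr[B=540672/208559 D=1028608/335439 E=1147392/519415 F=510976/162565 H=2098/793] → run E
t=11: vr[B=540672/208559 D=1028608/335439 E=1959424/519415 F=510976/162565 H=2098/793] → run B
t=12: vr[B=946688/208559 D=1028608/335439 E=1959424/519415 F=510976/162565 H=2098/793] → run H
t=13: vr[B=946688/208559 D=1028608/335439 E=1959424/519415 F=510976/162565 H=2891/793] → run D
t=14: vr[B=946688/208559 E=1959424/519415 F=510976/162565 H=2891/793] → run F
t=15: vr[B=946688/208559 E=1959424/519415 F=713984/162565 H=2891/793] → run H
t=16: vr[B=946688/208559 E=1959424/519415 F=713984/162565] → run E
t=17: vr[B=946688/208559 E=2771456/519415 F=713984/162565] → run F
t=18: vr[B=946688/208559 E=2771456/519415] → run B
t=19: vr[E=2771456/519415] → run E
t=20: (idle)
t=21: (idle)
t=22: (idle)
t=23: (idle)
t=24: (idle)

completion order = A, D, H, F, B, E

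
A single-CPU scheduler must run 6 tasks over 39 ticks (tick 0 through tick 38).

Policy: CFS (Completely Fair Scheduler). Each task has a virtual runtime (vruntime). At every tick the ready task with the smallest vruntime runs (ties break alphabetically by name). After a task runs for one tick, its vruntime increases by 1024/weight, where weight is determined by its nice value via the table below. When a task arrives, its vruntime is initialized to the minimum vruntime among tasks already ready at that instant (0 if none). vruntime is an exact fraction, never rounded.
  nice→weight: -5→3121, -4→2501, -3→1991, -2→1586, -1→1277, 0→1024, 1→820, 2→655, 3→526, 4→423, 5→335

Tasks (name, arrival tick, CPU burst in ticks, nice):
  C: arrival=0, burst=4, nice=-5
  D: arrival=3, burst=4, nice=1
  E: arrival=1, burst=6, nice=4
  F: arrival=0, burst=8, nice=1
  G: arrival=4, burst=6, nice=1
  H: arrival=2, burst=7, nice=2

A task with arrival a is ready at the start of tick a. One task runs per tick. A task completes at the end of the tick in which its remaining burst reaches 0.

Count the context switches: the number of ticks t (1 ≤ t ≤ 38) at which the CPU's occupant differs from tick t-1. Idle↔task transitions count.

context switches = 32

t=0: vr[C=0 F=0] → run C
t=1: vr[C=1024/3121 E=0 F=0] → run E
t=2: vr[C=1024/3121 E=1024/423 F=0 H=0] → run F
t=3: vr[C=1024/3121 D=0 E=1024/423 F=256/205 H=0] → run D
t=4: vr[C=1024/3121 D=256/205 E=1024/423 F=256/205 G=0 H=0] → run G
t=5: vr[C=1024/3121 D=256/205 E=1024/423 F=256/205 G=256/205 H=0] → run H
t=6: vr[C=1024/3121 D=256/205 E=1024/423 F=256/205 G=256/205 H=1024/655] → run C
t=7: vr[C=2048/3121 D=256/205 E=1024/423 F=256/205 G=256/205 H=1024/655] → run C
t=8: vr[C=3072/3121 D=256/205 E=1024/423 F=256/205 G=256/205 H=1024/655] → run C
t=9: vr[D=256/205 E=1024/423 F=256/205 G=256/205 H=1024/655] → run D
t=10: vr[D=512/205 E=1024/423 F=256/205 G=256/205 H=1024/655] → run F
t=11: vr[D=512/205 E=1024/423 F=512/205 G=256/205 H=1024/655] → run G
t=12: vr[D=512/205 E=1024/423 F=512/205 G=512/205 H=1024/655] → run H
t=13: vr[D=512/205 E=1024/423 F=512/205 G=512/205 H=2048/655] → run E
t=14: vr[D=512/205 E=2048/423 F=512/205 G=512/205 H=2048/655] → run D
t=15: vr[D=768/205 E=2048/423 F=512/205 G=512/205 H=2048/655] → run F
t=16: vr[D=768/205 E=2048/423 F=768/205 G=512/205 H=2048/655] → run G
t=17: vr[D=768/205 E=2048/423 F=768/205 G=768/205 H=2048/655] → run H
t=18: vr[D=768/205 E=2048/423 F=768/205 G=768/205 H=3072/655] → run D
t=19: vr[E=2048/423 F=768/205 G=768/205 H=3072/655] → run F
t=20: vr[E=2048/423 F=1024/205 G=768/205 H=3072/655] → run G
t=21: vr[E=2048/423 F=1024/205 G=1024/205 H=3072/655] → run H
t=22: vr[E=2048/423 F=1024/205 G=1024/205 H=4096/655] → run E
t=23: vr[E=1024/141 F=1024/205 G=1024/205 H=4096/655] → run F
t=24: vr[E=1024/141 F=256/41 G=1024/205 H=4096/655] → run G
t=25: vr[E=1024/141 F=256/41 G=256/41 H=4096/655] → run F
t=26: vr[E=1024/141 F=1536/205 G=256/41 H=4096/655] → run G
t=27: vr[E=1024/141 F=1536/205 H=4096/655] → run H
t=28: vr[E=1024/141 F=1536/205 H=1024/131] → run E
t=29: vr[E=4096/423 F=1536/205 H=1024/131] → run F
t=30: vr[E=4096/423 F=1792/205 H=1024/131] → run H
t=31: vr[E=4096/423 F=1792/205 H=6144/655] → run F
t=32: vr[E=4096/423 H=6144/655] → run H
t=33: vr[E=4096/423] → run E
t=34: vr[E=5120/423] → run E
t=35: (idle)
t=36: (idle)
t=37: (idle)
t=38: (idle)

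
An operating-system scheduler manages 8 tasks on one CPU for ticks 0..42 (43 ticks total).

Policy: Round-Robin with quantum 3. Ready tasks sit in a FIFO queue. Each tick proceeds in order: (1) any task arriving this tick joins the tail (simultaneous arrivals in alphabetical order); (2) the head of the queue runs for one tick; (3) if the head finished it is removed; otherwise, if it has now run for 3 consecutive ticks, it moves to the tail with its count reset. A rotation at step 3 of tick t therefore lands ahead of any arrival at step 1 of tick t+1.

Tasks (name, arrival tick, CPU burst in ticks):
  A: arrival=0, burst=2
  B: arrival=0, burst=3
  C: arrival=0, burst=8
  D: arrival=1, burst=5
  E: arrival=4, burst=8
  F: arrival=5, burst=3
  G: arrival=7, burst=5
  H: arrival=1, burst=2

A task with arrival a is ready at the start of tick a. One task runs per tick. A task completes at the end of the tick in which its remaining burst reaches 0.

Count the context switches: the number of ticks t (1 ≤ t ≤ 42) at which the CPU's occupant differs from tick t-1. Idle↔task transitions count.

context switches = 14

t=0: queue=[A,B,C] q_used=0 → run A
t=1: queue=[A,B,C,D,H] q_used=1 → run A
t=2: queue=[B,C,D,H] q_used=0 → run B
t=3: queue=[B,C,D,H] q_used=1 → run B
t=4: queue=[B,C,D,H,E] q_used=2 → run B
t=5: queue=[C,D,H,E,F] q_used=0 → run C
t=6: queue=[C,D,H,E,F] q_used=1 → run C
t=7: queue=[C,D,H,E,F,G] q_used=2 → run C
t=8: queue=[D,H,E,F,G,C] q_used=0 → run D
t=9: queue=[D,H,E,F,G,C] q_used=1 → run D
t=10: queue=[D,H,E,F,G,C] q_used=2 → run D
t=11: queue=[H,E,F,G,C,D] q_used=0 → run H
t=12: queue=[H,E,F,G,C,D] q_used=1 → run H
t=13: queue=[E,F,G,C,D] q_used=0 → run E
t=14: queue=[E,F,G,C,D] q_used=1 → run E
t=15: queue=[E,F,G,C,D] q_used=2 → run E
t=16: queue=[F,G,C,D,E] q_used=0 → run F
t=17: queue=[F,G,C,D,E] q_used=1 → run F
t=18: queue=[F,G,C,D,E] q_used=2 → run F
t=19: queue=[G,C,D,E] q_used=0 → run G
t=20: queue=[G,C,D,E] q_used=1 → run G
t=21: queue=[G,C,D,E] q_used=2 → run G
t=22: queue=[C,D,E,G] q_used=0 → run C
t=23: queue=[C,D,E,G] q_used=1 → run C
t=24: queue=[C,D,E,G] q_used=2 → run C
t=25: queue=[D,E,G,C] q_used=0 → run D
t=26: queue=[D,E,G,C] q_used=1 → run D
t=27: queue=[E,G,C] q_used=0 → run E
t=28: queue=[E,G,C] q_used=1 → run E
t=29: queue=[E,G,C] q_used=2 → run E
t=30: queue=[G,C,E] q_used=0 → run G
t=31: queue=[G,C,E] q_used=1 → run G
t=32: queue=[C,E] q_used=0 → run C
t=33: queue=[C,E] q_used=1 → run C
t=34: queue=[E] q_used=0 → run E
t=35: queue=[E] q_used=1 → run E
t=36: (idle)
t=37: (idle)
t=38: (idle)
t=39: (idle)
t=40: (idle)
t=41: (idle)
t=42: (idle)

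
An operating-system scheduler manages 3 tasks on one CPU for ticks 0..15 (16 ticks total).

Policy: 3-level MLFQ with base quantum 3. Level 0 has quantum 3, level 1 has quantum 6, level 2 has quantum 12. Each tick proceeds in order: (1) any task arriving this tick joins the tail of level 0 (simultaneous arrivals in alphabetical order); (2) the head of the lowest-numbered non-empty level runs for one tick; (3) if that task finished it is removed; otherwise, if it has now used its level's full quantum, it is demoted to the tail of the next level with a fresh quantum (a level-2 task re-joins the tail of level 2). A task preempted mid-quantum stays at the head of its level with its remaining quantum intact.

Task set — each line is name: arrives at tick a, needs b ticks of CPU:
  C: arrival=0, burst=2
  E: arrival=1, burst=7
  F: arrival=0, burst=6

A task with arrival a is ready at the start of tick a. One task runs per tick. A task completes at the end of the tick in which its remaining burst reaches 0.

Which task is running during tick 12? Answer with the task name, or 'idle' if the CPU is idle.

t=0: L0/L1/L2 = CF/-/- → run C
t=1: L0/L1/L2 = CFE/-/- → run C
t=2: L0/L1/L2 = FE/-/- → run F
t=3: L0/L1/L2 = FE/-/- → run F
t=4: L0/L1/L2 = FE/-/- → run F
t=5: L0/L1/L2 = E/F/- → run E
t=6: L0/L1/L2 = E/F/- → run E
t=7: L0/L1/L2 = E/F/- → run E
t=8: L0/L1/L2 = -/FE/- → run F
t=9: L0/L1/L2 = -/FE/- → run F
t=10: L0/L1/L2 = -/FE/- → run F
t=11: L0/L1/L2 = -/E/- → run E
t=12: L0/L1/L2 = -/E/- → run E
t=13: L0/L1/L2 = -/E/- → run E
t=14: L0/L1/L2 = -/E/- → run E
t=15: (idle)

running at tick 12 = E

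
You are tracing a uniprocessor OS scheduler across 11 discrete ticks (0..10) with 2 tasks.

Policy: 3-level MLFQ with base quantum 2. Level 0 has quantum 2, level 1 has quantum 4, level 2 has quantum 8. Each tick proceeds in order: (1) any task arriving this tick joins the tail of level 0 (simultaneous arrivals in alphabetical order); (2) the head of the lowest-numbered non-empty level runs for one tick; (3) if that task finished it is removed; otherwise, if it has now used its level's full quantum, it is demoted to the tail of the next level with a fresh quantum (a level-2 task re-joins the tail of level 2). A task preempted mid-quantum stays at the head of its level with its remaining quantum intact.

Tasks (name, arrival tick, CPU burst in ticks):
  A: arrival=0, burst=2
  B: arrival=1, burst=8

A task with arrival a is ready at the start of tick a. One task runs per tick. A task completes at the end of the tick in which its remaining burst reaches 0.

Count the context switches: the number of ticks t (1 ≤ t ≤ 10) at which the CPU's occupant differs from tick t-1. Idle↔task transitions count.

context switches = 2

t=0: L0/L1/L2 = A/-/- → run A
t=1: L0/L1/L2 = AB/-/- → run A
t=2: L0/L1/L2 = B/-/- → run B
t=3: L0/L1/L2 = B/-/- → run B
t=4: L0/L1/L2 = -/B/- → run B
t=5: L0/L1/L2 = -/B/- → run B
t=6: L0/L1/L2 = -/B/- → run B
t=7: L0/L1/L2 = -/B/- → run B
t=8: L0/L1/L2 = -/-/B → run B
t=9: L0/L1/L2 = -/-/B → run B
t=10: (idle)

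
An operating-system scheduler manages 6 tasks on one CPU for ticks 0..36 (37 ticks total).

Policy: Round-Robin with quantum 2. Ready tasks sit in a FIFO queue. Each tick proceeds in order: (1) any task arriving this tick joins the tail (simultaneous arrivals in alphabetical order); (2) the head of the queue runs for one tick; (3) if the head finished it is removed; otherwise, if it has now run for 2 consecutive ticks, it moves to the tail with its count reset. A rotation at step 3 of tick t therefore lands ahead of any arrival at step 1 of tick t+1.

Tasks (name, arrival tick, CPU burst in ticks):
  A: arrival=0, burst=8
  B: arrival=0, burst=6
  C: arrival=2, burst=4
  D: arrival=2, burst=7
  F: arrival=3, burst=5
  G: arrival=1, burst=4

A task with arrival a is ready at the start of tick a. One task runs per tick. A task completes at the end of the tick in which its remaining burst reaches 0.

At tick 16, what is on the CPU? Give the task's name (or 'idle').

running at tick 16 = G

t=0: queue=[A,B] q_used=0 → run A
t=1: queue=[A,B,G] q_used=1 → run A
t=2: queue=[B,G,A,C,D] q_used=0 → run B
t=3: queue=[B,G,A,C,D,F] q_used=1 → run B
t=4: queue=[G,A,C,D,F,B] q_used=0 → run G
t=5: queue=[G,A,C,D,F,B] q_used=1 → run G
t=6: queue=[A,C,D,F,B,G] q_used=0 → run A
t=7: queue=[A,C,D,F,B,G] q_used=1 → run A
t=8: queue=[C,D,F,B,G,A] q_used=0 → run C
t=9: queue=[C,D,F,B,G,A] q_used=1 → run C
t=10: queue=[D,F,B,G,A,C] q_used=0 → run D
t=11: queue=[D,F,B,G,A,C] q_used=1 → run D
t=12: queue=[F,B,G,A,C,D] q_used=0 → run F
t=13: queue=[F,B,G,A,C,D] q_used=1 → run F
t=14: queue=[B,G,A,C,D,F] q_used=0 → run B
t=15: queue=[B,G,A,C,D,F] q_used=1 → run B
t=16: queue=[G,A,C,D,F,B] q_used=0 → run G
t=17: queue=[G,A,C,D,F,B] q_used=1 → run G
t=18: queue=[A,C,D,F,B] q_used=0 → run A
t=19: queue=[A,C,D,F,B] q_used=1 → run A
t=20: queue=[C,D,F,B,A] q_used=0 → run C
t=21: queue=[C,D,F,B,A] q_used=1 → run C
t=22: queue=[D,F,B,A] q_used=0 → run D
t=23: queue=[D,F,B,A] q_used=1 → run D
t=24: queue=[F,B,A,D] q_used=0 → run F
t=25: queue=[F,B,A,D] q_used=1 → run F
t=26: queue=[B,A,D,F] q_used=0 → run B
t=27: queue=[B,A,D,F] q_used=1 → run B
t=28: queue=[A,D,F] q_used=0 → run A
t=29: queue=[A,D,F] q_used=1 → run A
t=30: queue=[D,F] q_used=0 → run D
t=31: queue=[D,F] q_used=1 → run D
t=32: queue=[F,D] q_used=0 → run F
t=33: queue=[D] q_used=0 → run D
t=34: (idle)
t=35: (idle)
t=36: (idle)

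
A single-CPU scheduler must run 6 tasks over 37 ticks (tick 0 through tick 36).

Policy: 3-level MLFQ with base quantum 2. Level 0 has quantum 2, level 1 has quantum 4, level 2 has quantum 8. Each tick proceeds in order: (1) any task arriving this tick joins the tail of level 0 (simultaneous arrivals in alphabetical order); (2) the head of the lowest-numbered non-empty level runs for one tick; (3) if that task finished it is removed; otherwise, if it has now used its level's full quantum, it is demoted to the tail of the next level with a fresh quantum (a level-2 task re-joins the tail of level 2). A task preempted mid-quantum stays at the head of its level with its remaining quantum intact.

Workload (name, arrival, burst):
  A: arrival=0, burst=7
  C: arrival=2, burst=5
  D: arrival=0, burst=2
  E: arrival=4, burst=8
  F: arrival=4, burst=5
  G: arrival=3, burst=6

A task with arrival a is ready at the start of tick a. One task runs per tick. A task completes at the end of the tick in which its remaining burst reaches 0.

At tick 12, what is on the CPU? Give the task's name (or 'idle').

t=0: L0/L1/L2 = AD/-/- → run A
t=1: L0/L1/L2 = AD/-/- → run A
t=2: L0/L1/L2 = DC/A/- → run D
t=3: L0/L1/L2 = DCG/A/- → run D
t=4: L0/L1/L2 = CGEF/A/- → run C
t=5: L0/L1/L2 = CGEF/A/- → run C
t=6: L0/L1/L2 = GEF/AC/- → run G
t=7: L0/L1/L2 = GEF/AC/- → run G
t=8: L0/L1/L2 = EF/ACG/- → run E
t=9: L0/L1/L2 = EF/ACG/- → run E
t=10: L0/L1/L2 = F/ACGE/- → run F
t=11: L0/L1/L2 = F/ACGE/- → run F
t=12: L0/L1/L2 = -/ACGEF/- → run A
t=13: L0/L1/L2 = -/ACGEF/- → run A
t=14: L0/L1/L2 = -/ACGEF/- → run A
t=15: L0/L1/L2 = -/ACGEF/- → run A
t=16: L0/L1/L2 = -/CGEF/A → run C
t=17: L0/L1/L2 = -/CGEF/A → run C
t=18: L0/L1/L2 = -/CGEF/A → run C
t=19: L0/L1/L2 = -/GEF/A → run G
t=20: L0/L1/L2 = -/GEF/A → run G
t=21: L0/L1/L2 = -/GEF/A → run G
t=22: L0/L1/L2 = -/GEF/A → run G
t=23: L0/L1/L2 = -/EF/A → run E
t=24: L0/L1/L2 = -/EF/A → run E
t=25: L0/L1/L2 = -/EF/A → run E
t=26: L0/L1/L2 = -/EF/A → run E
t=27: L0/L1/L2 = -/F/AE → run F
t=28: L0/L1/L2 = -/F/AE → run F
t=29: L0/L1/L2 = -/F/AE → run F
t=30: L0/L1/L2 = -/-/AE → run A
t=31: L0/L1/L2 = -/-/E → run E
t=32: L0/L1/L2 = -/-/E → run E
t=33: (idle)
t=34: (idle)
t=35: (idle)
t=36: (idle)

running at tick 12 = A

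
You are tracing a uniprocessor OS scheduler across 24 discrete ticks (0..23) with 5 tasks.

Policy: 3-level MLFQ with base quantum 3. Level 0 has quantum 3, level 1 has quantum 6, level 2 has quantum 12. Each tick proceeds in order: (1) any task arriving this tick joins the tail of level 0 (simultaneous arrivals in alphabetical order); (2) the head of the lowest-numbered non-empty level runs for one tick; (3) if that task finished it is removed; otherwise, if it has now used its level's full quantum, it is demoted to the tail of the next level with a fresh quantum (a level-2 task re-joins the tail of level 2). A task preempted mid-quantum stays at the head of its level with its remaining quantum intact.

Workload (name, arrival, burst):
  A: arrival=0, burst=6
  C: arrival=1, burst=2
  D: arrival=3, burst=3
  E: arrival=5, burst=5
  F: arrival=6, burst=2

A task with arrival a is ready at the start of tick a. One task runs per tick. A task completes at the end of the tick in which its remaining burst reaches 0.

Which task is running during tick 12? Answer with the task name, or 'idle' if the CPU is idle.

t=0: L0/L1/L2 = A/-/- → run A
t=1: L0/L1/L2 = AC/-/- → run A
t=2: L0/L1/L2 = AC/-/- → run A
t=3: L0/L1/L2 = CD/A/- → run C
t=4: L0/L1/L2 = CD/A/- → run C
t=5: L0/L1/L2 = DE/A/- → run D
t=6: L0/L1/L2 = DEF/A/- → run D
t=7: L0/L1/L2 = DEF/A/- → run D
t=8: L0/L1/L2 = EF/A/- → run E
t=9: L0/L1/L2 = EF/A/- → run E
t=10: L0/L1/L2 = EF/A/- → run E
t=11: L0/L1/L2 = F/AE/- → run F
t=12: L0/L1/L2 = F/AE/- → run F
t=13: L0/L1/L2 = -/AE/- → run A
t=14: L0/L1/L2 = -/AE/- → run A
t=15: L0/L1/L2 = -/AE/- → run A
t=16: L0/L1/L2 = -/E/- → run E
t=17: L0/L1/L2 = -/E/- → run E
t=18: (idle)
t=19: (idle)
t=20: (idle)
t=21: (idle)
t=22: (idle)
t=23: (idle)

running at tick 12 = F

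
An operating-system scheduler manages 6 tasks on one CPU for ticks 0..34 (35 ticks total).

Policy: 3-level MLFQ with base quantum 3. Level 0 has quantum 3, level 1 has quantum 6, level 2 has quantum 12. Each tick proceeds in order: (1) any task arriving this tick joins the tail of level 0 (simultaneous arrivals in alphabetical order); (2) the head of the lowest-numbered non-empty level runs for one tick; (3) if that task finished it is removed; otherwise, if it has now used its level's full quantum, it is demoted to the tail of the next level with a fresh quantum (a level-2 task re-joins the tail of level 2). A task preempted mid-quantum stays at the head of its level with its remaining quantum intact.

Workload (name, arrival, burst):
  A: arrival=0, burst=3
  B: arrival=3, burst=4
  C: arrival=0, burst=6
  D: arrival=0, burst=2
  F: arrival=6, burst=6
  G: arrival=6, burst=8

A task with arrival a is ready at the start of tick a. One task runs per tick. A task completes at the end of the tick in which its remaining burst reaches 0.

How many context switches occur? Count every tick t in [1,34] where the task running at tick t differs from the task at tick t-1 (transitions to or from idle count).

context switches = 10

t=0: L0/L1/L2 = ACD/-/- → run A
t=1: L0/L1/L2 = ACD/-/- → run A
t=2: L0/L1/L2 = ACD/-/- → run A
t=3: L0/L1/L2 = CDB/-/- → run C
t=4: L0/L1/L2 = CDB/-/- → run C
t=5: L0/L1/L2 = CDB/-/- → run C
t=6: L0/L1/L2 = DBFG/C/- → run D
t=7: L0/L1/L2 = DBFG/C/- → run D
t=8: L0/L1/L2 = BFG/C/- → run B
t=9: L0/L1/L2 = BFG/C/- → run B
t=10: L0/L1/L2 = BFG/C/- → run B
t=11: L0/L1/L2 = FG/CB/- → run F
t=12: L0/L1/L2 = FG/CB/- → run F
t=13: L0/L1/L2 = FG/CB/- → run F
t=14: L0/L1/L2 = G/CBF/- → run G
t=15: L0/L1/L2 = G/CBF/- → run G
t=16: L0/L1/L2 = G/CBF/- → run G
t=17: L0/L1/L2 = -/CBFG/- → run C
t=18: L0/L1/L2 = -/CBFG/- → run C
t=19: L0/L1/L2 = -/CBFG/- → run C
t=20: L0/L1/L2 = -/BFG/- → run B
t=21: L0/L1/L2 = -/FG/- → run F
t=22: L0/L1/L2 = -/FG/- → run F
t=23: L0/L1/L2 = -/FG/- → run F
t=24: L0/L1/L2 = -/G/- → run G
t=25: L0/L1/L2 = -/G/- → run G
t=26: L0/L1/L2 = -/G/- → run G
t=27: L0/L1/L2 = -/G/- → run G
t=28: L0/L1/L2 = -/G/- → run G
t=29: (idle)
t=30: (idle)
t=31: (idle)
t=32: (idle)
t=33: (idle)
t=34: (idle)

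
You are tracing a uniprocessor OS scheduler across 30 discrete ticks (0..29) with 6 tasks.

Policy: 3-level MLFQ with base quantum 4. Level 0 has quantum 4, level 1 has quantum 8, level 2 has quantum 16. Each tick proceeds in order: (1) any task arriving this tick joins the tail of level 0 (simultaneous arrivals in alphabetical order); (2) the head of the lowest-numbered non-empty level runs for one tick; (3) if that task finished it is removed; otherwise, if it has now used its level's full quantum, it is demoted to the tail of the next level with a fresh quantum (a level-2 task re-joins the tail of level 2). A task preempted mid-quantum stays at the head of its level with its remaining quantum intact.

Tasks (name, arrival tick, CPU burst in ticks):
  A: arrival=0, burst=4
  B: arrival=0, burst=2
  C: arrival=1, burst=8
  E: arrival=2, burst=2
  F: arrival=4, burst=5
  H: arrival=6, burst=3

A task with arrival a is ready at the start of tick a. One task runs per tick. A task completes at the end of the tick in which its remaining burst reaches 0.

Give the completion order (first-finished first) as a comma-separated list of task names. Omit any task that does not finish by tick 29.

completion order = A, B, E, H, C, F

t=0: L0/L1/L2 = AB/-/- → run A
t=1: L0/L1/L2 = ABC/-/- → run A
t=2: L0/L1/L2 = ABCE/-/- → run A
t=3: L0/L1/L2 = ABCE/-/- → run A
t=4: L0/L1/L2 = BCEF/-/- → run B
t=5: L0/L1/L2 = BCEF/-/- → run B
t=6: L0/L1/L2 = CEFH/-/- → run C
t=7: L0/L1/L2 = CEFH/-/- → run C
t=8: L0/L1/L2 = CEFH/-/- → run C
t=9: L0/L1/L2 = CEFH/-/- → run C
t=10: L0/L1/L2 = EFH/C/- → run E
t=11: L0/L1/L2 = EFH/C/- → run E
t=12: L0/L1/L2 = FH/C/- → run F
t=13: L0/L1/L2 = FH/C/- → run F
t=14: L0/L1/L2 = FH/C/- → run F
t=15: L0/L1/L2 = FH/C/- → run F
t=16: L0/L1/L2 = H/CF/- → run H
t=17: L0/L1/L2 = H/CF/- → run H
t=18: L0/L1/L2 = H/CF/- → run H
t=19: L0/L1/L2 = -/CF/- → run C
t=20: L0/L1/L2 = -/CF/- → run C
t=21: L0/L1/L2 = -/CF/- → run C
t=22: L0/L1/L2 = -/CF/- → run C
t=23: L0/L1/L2 = -/F/- → run F
t=24: (idle)
t=25: (idle)
t=26: (idle)
t=27: (idle)
t=28: (idle)
t=29: (idle)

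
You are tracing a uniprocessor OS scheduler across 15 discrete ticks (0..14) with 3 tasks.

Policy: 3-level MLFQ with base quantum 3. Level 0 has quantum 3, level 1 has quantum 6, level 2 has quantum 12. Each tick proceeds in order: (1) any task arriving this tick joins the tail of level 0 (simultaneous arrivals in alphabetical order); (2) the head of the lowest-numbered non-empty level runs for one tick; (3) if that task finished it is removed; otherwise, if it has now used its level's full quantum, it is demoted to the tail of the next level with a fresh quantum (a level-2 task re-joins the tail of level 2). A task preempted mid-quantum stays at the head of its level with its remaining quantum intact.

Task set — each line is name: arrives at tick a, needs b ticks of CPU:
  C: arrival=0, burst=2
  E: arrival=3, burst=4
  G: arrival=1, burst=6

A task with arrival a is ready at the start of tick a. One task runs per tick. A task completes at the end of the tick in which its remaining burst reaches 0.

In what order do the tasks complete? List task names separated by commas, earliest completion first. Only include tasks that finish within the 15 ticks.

completion order = C, G, E

t=0: L0/L1/L2 = C/-/- → run C
t=1: L0/L1/L2 = CG/-/- → run C
t=2: L0/L1/L2 = G/-/- → run G
t=3: L0/L1/L2 = GE/-/- → run G
t=4: L0/L1/L2 = GE/-/- → run G
t=5: L0/L1/L2 = E/G/- → run E
t=6: L0/L1/L2 = E/G/- → run E
t=7: L0/L1/L2 = E/G/- → run E
t=8: L0/L1/L2 = -/GE/- → run G
t=9: L0/L1/L2 = -/GE/- → run G
t=10: L0/L1/L2 = -/GE/- → run G
t=11: L0/L1/L2 = -/E/- → run E
t=12: (idle)
t=13: (idle)
t=14: (idle)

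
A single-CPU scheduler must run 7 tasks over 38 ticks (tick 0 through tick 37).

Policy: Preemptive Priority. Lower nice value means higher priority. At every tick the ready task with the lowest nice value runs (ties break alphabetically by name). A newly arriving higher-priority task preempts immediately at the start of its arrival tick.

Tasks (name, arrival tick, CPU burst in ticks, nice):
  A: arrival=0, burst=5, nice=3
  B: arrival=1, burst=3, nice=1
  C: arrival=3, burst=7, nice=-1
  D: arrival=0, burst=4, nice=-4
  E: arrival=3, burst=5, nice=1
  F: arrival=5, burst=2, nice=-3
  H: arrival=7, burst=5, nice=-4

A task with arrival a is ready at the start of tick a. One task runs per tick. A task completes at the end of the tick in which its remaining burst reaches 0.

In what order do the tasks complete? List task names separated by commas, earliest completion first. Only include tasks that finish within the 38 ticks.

t=0: ready={A,D} → run D
t=1: ready={A,B,D} → run D
t=2: ready={A,B,D} → run D
t=3: ready={A,B,C,D,E} → run D
t=4: ready={A,B,C,E} → run C
t=5: ready={A,B,C,E,F} → run F
t=6: ready={A,B,C,E,F} → run F
t=7: ready={A,B,C,E,H} → run H
t=8: ready={A,B,C,E,H} → run H
t=9: ready={A,B,C,E,H} → run H
t=10: ready={A,B,C,E,H} → run H
t=11: ready={A,B,C,E,H} → run H
t=12: ready={A,B,C,E} → run C
t=13: ready={A,B,C,E} → run C
t=14: ready={A,B,C,E} → run C
t=15: ready={A,B,C,E} → run C
t=16: ready={A,B,C,E} → run C
t=17: ready={A,B,C,E} → run C
t=18: ready={A,B,E} → run B
t=19: ready={A,B,E} → run B
t=20: ready={A,B,E} → run B
t=21: ready={A,E} → run E
t=22: ready={A,E} → run E
t=23: ready={A,E} → run E
t=24: ready={A,E} → run E
t=25: ready={A,E} → run E
t=26: ready={A} → run A
t=27: ready={A} → run A
t=28: ready={A} → run A
t=29: ready={A} → run A
t=30: ready={A} → run A
t=31: (idle)
t=32: (idle)
t=33: (idle)
t=34: (idle)
t=35: (idle)
t=36: (idle)
t=37: (idle)

completion order = D, F, H, C, B, E, A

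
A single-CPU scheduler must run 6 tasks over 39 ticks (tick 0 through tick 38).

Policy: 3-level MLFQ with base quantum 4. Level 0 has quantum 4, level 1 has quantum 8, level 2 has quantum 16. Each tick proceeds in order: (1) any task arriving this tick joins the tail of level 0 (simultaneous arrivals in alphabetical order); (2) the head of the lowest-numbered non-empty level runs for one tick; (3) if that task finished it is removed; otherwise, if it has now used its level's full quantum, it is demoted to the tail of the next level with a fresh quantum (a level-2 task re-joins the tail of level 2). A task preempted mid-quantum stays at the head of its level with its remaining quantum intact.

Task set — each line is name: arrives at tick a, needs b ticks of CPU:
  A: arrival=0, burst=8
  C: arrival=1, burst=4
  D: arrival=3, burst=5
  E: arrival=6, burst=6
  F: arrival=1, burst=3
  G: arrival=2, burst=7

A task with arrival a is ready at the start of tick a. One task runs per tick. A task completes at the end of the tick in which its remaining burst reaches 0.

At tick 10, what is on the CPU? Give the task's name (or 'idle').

t=0: L0/L1/L2 = A/-/- → run A
t=1: L0/L1/L2 = ACF/-/- → run A
t=2: L0/L1/L2 = ACFG/-/- → run A
t=3: L0/L1/L2 = ACFGD/-/- → run A
t=4: L0/L1/L2 = CFGD/A/- → run C
t=5: L0/L1/L2 = CFGD/A/- → run C
t=6: L0/L1/L2 = CFGDE/A/- → run C
t=7: L0/L1/L2 = CFGDE/A/- → run C
t=8: L0/L1/L2 = FGDE/A/- → run F
t=9: L0/L1/L2 = FGDE/A/- → run F
t=10: L0/L1/L2 = FGDE/A/- → run F
t=11: L0/L1/L2 = GDE/A/- → run G
t=12: L0/L1/L2 = GDE/A/- → run G
t=13: L0/L1/L2 = GDE/A/- → run G
t=14: L0/L1/L2 = GDE/A/- → run G
t=15: L0/L1/L2 = DE/AG/- → run D
t=16: L0/L1/L2 = DE/AG/- → run D
t=17: L0/L1/L2 = DE/AG/- → run D
t=18: L0/L1/L2 = DE/AG/- → run D
t=19: L0/L1/L2 = E/AGD/- → run E
t=20: L0/L1/L2 = E/AGD/- → run E
t=21: L0/L1/L2 = E/AGD/- → run E
t=22: L0/L1/L2 = E/AGD/- → run E
t=23: L0/L1/L2 = -/AGDE/- → run A
t=24: L0/L1/L2 = -/AGDE/- → run A
t=25: L0/L1/L2 = -/AGDE/- → run A
t=26: L0/L1/L2 = -/AGDE/- → run A
t=27: L0/L1/L2 = -/GDE/- → run G
t=28: L0/L1/L2 = -/GDE/- → run G
t=29: L0/L1/L2 = -/GDE/- → run G
t=30: L0/L1/L2 = -/DE/- → run D
t=31: L0/L1/L2 = -/E/- → run E
t=32: L0/L1/L2 = -/E/- → run E
t=33: (idle)
t=34: (idle)
t=35: (idle)
t=36: (idle)
t=37: (idle)
t=38: (idle)

running at tick 10 = F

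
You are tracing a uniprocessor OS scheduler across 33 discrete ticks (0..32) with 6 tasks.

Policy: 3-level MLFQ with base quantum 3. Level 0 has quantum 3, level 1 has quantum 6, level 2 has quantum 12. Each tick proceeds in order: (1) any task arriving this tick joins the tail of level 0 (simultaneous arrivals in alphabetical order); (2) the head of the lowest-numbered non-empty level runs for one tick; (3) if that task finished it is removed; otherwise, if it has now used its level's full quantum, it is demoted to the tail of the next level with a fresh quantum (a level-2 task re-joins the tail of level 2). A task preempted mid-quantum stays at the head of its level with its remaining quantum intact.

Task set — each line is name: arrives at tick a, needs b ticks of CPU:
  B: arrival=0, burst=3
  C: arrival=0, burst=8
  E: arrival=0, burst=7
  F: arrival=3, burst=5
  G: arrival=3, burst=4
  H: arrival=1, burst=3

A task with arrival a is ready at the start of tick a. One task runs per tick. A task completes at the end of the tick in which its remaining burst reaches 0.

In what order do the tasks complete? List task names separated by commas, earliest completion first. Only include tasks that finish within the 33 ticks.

t=0: L0/L1/L2 = BCE/-/- → run B
t=1: L0/L1/L2 = BCEH/-/- → run B
t=2: L0/L1/L2 = BCEH/-/- → run B
t=3: L0/L1/L2 = CEHFG/-/- → run C
t=4: L0/L1/L2 = CEHFG/-/- → run C
t=5: L0/L1/L2 = CEHFG/-/- → run C
t=6: L0/L1/L2 = EHFG/C/- → run E
t=7: L0/L1/L2 = EHFG/C/- → run E
t=8: L0/L1/L2 = EHFG/C/- → run E
t=9: L0/L1/L2 = HFG/CE/- → run H
t=10: L0/L1/L2 = HFG/CE/- → run H
t=11: L0/L1/L2 = HFG/CE/- → run H
t=12: L0/L1/L2 = FG/CE/- → run F
t=13: L0/L1/L2 = FG/CE/- → run F
t=14: L0/L1/L2 = FG/CE/- → run F
t=15: L0/L1/L2 = G/CEF/- → run G
t=16: L0/L1/L2 = G/CEF/- → run G
t=17: L0/L1/L2 = G/CEF/- → run G
t=18: L0/L1/L2 = -/CEFG/- → run C
t=19: L0/L1/L2 = -/CEFG/- → run C
t=20: L0/L1/L2 = -/CEFG/- → run C
t=21: L0/L1/L2 = -/CEFG/- → run C
t=22: L0/L1/L2 = -/CEFG/- → run C
t=23: L0/L1/L2 = -/EFG/- → run E
t=24: L0/L1/L2 = -/EFG/- → run E
t=25: L0/L1/L2 = -/EFG/- → run E
t=26: L0/L1/L2 = -/EFG/- → run E
t=27: L0/L1/L2 = -/FG/- → run F
t=28: L0/L1/L2 = -/FG/- → run F
t=29: L0/L1/L2 = -/G/- → run G
t=30: (idle)
t=31: (idle)
t=32: (idle)

completion order = B, H, C, E, F, G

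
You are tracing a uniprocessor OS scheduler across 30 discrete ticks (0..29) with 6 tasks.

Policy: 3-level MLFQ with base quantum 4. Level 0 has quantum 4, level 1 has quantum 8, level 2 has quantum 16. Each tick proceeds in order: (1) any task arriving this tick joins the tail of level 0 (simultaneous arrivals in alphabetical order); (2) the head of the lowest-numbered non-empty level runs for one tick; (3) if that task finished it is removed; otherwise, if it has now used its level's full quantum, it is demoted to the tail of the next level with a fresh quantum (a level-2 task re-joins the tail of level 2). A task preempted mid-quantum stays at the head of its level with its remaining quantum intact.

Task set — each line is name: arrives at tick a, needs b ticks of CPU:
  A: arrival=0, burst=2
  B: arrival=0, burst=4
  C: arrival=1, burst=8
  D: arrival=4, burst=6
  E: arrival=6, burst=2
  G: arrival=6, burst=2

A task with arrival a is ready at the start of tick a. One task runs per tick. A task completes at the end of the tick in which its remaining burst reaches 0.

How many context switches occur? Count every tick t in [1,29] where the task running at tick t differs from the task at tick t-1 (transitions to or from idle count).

t=0: L0/L1/L2 = AB/-/- → run A
t=1: L0/L1/L2 = ABC/-/- → run A
t=2: L0/L1/L2 = BC/-/- → run B
t=3: L0/L1/L2 = BC/-/- → run B
t=4: L0/L1/L2 = BCD/-/- → run B
t=5: L0/L1/L2 = BCD/-/- → run B
t=6: L0/L1/L2 = CDEG/-/- → run C
t=7: L0/L1/L2 = CDEG/-/- → run C
t=8: L0/L1/L2 = CDEG/-/- → run C
t=9: L0/L1/L2 = CDEG/-/- → run C
t=10: L0/L1/L2 = DEG/C/- → run D
t=11: L0/L1/L2 = DEG/C/- → run D
t=12: L0/L1/L2 = DEG/C/- → run D
t=13: L0/L1/L2 = DEG/C/- → run D
t=14: L0/L1/L2 = EG/CD/- → run E
t=15: L0/L1/L2 = EG/CD/- → run E
t=16: L0/L1/L2 = G/CD/- → run G
t=17: L0/L1/L2 = G/CD/- → run G
t=18: L0/L1/L2 = -/CD/- → run C
t=19: L0/L1/L2 = -/CD/- → run C
t=20: L0/L1/L2 = -/CD/- → run C
t=21: L0/L1/L2 = -/CD/- → run C
t=22: L0/L1/L2 = -/D/- → run D
t=23: L0/L1/L2 = -/D/- → run D
t=24: (idle)
t=25: (idle)
t=26: (idle)
t=27: (idle)
t=28: (idle)
t=29: (idle)

context switches = 8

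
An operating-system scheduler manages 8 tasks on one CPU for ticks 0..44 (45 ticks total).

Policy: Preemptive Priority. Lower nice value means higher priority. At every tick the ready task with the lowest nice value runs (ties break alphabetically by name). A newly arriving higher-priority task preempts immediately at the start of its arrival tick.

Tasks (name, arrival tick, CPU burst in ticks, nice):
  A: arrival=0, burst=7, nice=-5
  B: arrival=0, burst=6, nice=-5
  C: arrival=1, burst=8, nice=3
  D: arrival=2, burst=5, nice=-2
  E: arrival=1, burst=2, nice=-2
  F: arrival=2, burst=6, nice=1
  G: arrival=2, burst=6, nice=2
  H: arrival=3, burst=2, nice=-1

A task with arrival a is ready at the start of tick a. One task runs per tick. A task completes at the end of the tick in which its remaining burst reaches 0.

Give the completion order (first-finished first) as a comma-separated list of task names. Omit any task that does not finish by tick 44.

completion order = A, B, D, E, H, F, G, C

t=0: ready={A,B} → run A
t=1: ready={A,B,C,E} → run A
t=2: ready={A,B,C,D,E,F,G} → run A
t=3: ready={A,B,C,D,E,F,G,H} → run A
t=4: ready={A,B,C,D,E,F,G,H} → run A
t=5: ready={A,B,C,D,E,F,G,H} → run A
t=6: ready={A,B,C,D,E,F,G,H} → run A
t=7: ready={B,C,D,E,F,G,H} → run B
t=8: ready={B,C,D,E,F,G,H} → run B
t=9: ready={B,C,D,E,F,G,H} → run B
t=10: ready={B,C,D,E,F,G,H} → run B
t=11: ready={B,C,D,E,F,G,H} → run B
t=12: ready={B,C,D,E,F,G,H} → run B
t=13: ready={C,D,E,F,G,H} → run D
t=14: ready={C,D,E,F,G,H} → run D
t=15: ready={C,D,E,F,G,H} → run D
t=16: ready={C,D,E,F,G,H} → run D
t=17: ready={C,D,E,F,G,H} → run D
t=18: ready={C,E,F,G,H} → run E
t=19: ready={C,E,F,G,H} → run E
t=20: ready={C,F,G,H} → run H
t=21: ready={C,F,G,H} → run H
t=22: ready={C,F,G} → run F
t=23: ready={C,F,G} → run F
t=24: ready={C,F,G} → run F
t=25: ready={C,F,G} → run F
t=26: ready={C,F,G} → run F
t=27: ready={C,F,G} → run F
t=28: ready={C,G} → run G
t=29: ready={C,G} → run G
t=30: ready={C,G} → run G
t=31: ready={C,G} → run G
t=32: ready={C,G} → run G
t=33: ready={C,G} → run G
t=34: ready={C} → run C
t=35: ready={C} → run C
t=36: ready={C} → run C
t=37: ready={C} → run C
t=38: ready={C} → run C
t=39: ready={C} → run C
t=40: ready={C} → run C
t=41: ready={C} → run C
t=42: (idle)
t=43: (idle)
t=44: (idle)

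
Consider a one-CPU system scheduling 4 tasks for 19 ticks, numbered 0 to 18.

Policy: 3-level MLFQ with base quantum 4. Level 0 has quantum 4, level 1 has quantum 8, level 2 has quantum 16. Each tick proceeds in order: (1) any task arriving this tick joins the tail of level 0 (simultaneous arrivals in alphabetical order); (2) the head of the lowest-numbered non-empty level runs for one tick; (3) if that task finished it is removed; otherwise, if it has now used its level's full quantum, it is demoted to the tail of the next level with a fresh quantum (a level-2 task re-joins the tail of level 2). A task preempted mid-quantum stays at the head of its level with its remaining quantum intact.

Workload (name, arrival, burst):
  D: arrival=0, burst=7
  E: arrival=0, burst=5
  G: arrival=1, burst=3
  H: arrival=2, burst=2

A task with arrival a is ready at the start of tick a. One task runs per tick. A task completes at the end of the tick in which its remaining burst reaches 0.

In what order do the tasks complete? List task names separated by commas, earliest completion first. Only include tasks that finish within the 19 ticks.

completion order = G, H, D, E

t=0: L0/L1/L2 = DE/-/- → run D
t=1: L0/L1/L2 = DEG/-/- → run D
t=2: L0/L1/L2 = DEGH/-/- → run D
t=3: L0/L1/L2 = DEGH/-/- → run D
t=4: L0/L1/L2 = EGH/D/- → run E
t=5: L0/L1/L2 = EGH/D/- → run E
t=6: L0/L1/L2 = EGH/D/- → run E
t=7: L0/L1/L2 = EGH/D/- → run E
t=8: L0/L1/L2 = GH/DE/- → run G
t=9: L0/L1/L2 = GH/DE/- → run G
t=10: L0/L1/L2 = GH/DE/- → run G
t=11: L0/L1/L2 = H/DE/- → run H
t=12: L0/L1/L2 = H/DE/- → run H
t=13: L0/L1/L2 = -/DE/- → run D
t=14: L0/L1/L2 = -/DE/- → run D
t=15: L0/L1/L2 = -/DE/- → run D
t=16: L0/L1/L2 = -/E/- → run E
t=17: (idle)
t=18: (idle)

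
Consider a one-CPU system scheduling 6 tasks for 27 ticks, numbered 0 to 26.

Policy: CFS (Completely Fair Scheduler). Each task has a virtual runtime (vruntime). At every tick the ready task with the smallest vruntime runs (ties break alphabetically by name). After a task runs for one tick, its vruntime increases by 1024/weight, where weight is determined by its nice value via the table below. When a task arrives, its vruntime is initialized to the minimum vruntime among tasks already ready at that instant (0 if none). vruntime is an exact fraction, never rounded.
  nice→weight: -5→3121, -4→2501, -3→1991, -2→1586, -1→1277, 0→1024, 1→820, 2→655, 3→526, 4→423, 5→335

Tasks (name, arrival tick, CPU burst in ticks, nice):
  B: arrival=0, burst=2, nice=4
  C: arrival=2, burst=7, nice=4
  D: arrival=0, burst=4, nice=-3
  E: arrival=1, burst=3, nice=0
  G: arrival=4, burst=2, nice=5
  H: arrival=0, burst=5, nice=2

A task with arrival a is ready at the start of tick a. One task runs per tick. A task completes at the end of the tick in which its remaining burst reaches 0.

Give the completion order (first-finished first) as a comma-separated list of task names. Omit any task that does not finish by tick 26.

t=0: vr[B=0 D=0 H=0] → run B
t=1: vr[B=1024/423 D=0 E=0 H=0] → run D
t=2: vr[B=1024/423 C=0 D=1024/1991 E=0 H=0] → run C
t=3: vr[B=1024/423 C=1024/423 D=1024/1991 E=0 H=0] → run E
t=4: vr[B=1024/423 C=1024/423 D=1024/1991 E=1 G=0 H=0] → run G
t=5: vr[B=1024/423 C=1024/423 D=1024/1991 E=1 G=1024/335 H=0] → run H
t=6: vr[B=1024/423 C=1024/423 D=1024/1991 E=1 G=1024/335 H=1024/655] → run D
t=7: vr[B=1024/423 C=1024/423 D=2048/1991 E=1 G=1024/335 H=1024/655] → run E
t=8: vr[B=1024/423 C=1024/423 D=2048/1991 E=2 G=1024/335 H=1024/655] → run D
t=9: vr[B=1024/423 C=1024/423 D=3072/1991 E=2 G=1024/335 H=1024/655] → run D
t=10: vr[B=1024/423 C=1024/423 E=2 G=1024/335 H=1024/655] → run H
t=11: vr[B=1024/423 C=1024/423 E=2 G=1024/335 H=2048/655] → run E
t=12: vr[B=1024/423 C=1024/423 G=1024/335 H=2048/655] → run B
t=13: vr[C=1024/423 G=1024/335 H=2048/655] → run C
t=14: vr[C=2048/423 G=1024/335 H=2048/655] → run G
t=15: vr[C=2048/423 H=2048/655] → run H
t=16: vr[C=2048/423 H=3072/655] → run H
t=17: vr[C=2048/423 H=4096/655] → run C
t=18: vr[C=1024/141 H=4096/655] → run H
t=19: vr[C=1024/141] → run C
t=20: vr[C=4096/423] → run C
t=21: vr[C=5120/423] → run C
t=22: vr[C=2048/141] → run C
t=23: (idle)
t=24: (idle)
t=25: (idle)
t=26: (idle)

completion order = D, E, B, G, H, C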